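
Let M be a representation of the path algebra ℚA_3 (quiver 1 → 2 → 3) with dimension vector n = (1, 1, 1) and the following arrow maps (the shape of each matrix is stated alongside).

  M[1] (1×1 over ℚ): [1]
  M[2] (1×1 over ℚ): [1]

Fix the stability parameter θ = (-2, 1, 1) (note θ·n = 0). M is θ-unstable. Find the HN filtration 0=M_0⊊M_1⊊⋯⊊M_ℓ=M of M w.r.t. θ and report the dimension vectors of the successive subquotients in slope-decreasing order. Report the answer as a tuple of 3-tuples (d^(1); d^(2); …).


Via rank(M_{q-1}∘⋯∘M_p): M ≅ I[1,3].
μ_θ-semistable layers: μ^(1)=1; μ^(2)=-2

((0, 1, 1); (1, 0, 0))


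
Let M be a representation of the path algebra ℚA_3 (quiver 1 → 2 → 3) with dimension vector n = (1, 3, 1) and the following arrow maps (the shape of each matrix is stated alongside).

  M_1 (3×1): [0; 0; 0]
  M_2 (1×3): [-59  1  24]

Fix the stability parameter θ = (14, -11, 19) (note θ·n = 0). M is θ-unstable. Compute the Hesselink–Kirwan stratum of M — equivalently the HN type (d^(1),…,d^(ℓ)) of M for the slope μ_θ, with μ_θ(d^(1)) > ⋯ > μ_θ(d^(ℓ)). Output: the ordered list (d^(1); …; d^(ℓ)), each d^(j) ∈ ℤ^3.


Barcode: M ≅ I[1,1], I[2,2]^2, I[2,3]. HN layers by μ_θ (3 steps, strictly decreasing):
  μ^(1)=19; μ^(2)=14; μ^(3)=-11

((0, 0, 1); (1, 0, 0); (0, 3, 0))


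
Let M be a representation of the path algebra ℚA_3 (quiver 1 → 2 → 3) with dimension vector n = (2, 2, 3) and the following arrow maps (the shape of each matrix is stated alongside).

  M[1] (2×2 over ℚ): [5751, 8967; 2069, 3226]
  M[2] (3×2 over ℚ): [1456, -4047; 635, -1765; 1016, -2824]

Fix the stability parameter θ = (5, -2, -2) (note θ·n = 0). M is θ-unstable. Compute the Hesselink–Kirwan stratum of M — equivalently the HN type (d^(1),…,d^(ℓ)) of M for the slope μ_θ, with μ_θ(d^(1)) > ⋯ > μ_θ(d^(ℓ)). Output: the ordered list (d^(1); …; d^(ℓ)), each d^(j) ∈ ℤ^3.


Interval decomposition of M: I[1,3]^2, I[3,3].
HN type (ℓ=2): μ^(1)=1/3; μ^(2)=-2

((2, 2, 2); (0, 0, 1))


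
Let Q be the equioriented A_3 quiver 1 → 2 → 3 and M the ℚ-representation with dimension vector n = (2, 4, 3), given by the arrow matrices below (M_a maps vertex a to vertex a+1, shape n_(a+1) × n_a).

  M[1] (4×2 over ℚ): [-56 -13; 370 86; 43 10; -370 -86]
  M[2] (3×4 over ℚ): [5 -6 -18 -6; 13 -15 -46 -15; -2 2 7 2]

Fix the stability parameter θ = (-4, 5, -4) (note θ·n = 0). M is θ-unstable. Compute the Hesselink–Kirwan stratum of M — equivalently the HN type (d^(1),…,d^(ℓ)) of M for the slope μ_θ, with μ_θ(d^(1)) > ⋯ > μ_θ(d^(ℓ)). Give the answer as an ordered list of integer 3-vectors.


Barcode: M ≅ I[1,3]^2, I[2,2], I[2,3]. HN layers by μ_θ (3 steps, strictly decreasing):
  μ^(1)=5; μ^(2)=1/2; μ^(3)=-4

((0, 1, 0); (0, 3, 3); (2, 0, 0))


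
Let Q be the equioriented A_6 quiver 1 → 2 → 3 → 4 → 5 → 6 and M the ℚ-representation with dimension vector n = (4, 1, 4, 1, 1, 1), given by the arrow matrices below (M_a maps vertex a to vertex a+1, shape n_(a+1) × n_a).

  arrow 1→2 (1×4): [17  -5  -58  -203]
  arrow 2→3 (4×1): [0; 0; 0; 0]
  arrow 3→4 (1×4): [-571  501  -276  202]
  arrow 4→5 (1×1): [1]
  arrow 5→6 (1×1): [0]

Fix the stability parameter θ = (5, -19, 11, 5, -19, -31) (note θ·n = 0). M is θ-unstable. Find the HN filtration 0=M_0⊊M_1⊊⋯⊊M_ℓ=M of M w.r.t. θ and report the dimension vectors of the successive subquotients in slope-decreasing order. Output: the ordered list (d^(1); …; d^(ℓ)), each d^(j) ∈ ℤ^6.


Via rank(M_{q-1}∘⋯∘M_p): M ≅ I[1,1]^3, I[1,2], I[3,3]^3, I[3,5], I[6,6].
μ_θ-semistable layers: μ^(1)=11; μ^(2)=5; μ^(3)=-1; μ^(4)=-7; μ^(5)=-31

((0, 0, 3, 0, 0, 0); (3, 0, 0, 0, 0, 0); (0, 0, 1, 1, 1, 0); (1, 1, 0, 0, 0, 0); (0, 0, 0, 0, 0, 1))


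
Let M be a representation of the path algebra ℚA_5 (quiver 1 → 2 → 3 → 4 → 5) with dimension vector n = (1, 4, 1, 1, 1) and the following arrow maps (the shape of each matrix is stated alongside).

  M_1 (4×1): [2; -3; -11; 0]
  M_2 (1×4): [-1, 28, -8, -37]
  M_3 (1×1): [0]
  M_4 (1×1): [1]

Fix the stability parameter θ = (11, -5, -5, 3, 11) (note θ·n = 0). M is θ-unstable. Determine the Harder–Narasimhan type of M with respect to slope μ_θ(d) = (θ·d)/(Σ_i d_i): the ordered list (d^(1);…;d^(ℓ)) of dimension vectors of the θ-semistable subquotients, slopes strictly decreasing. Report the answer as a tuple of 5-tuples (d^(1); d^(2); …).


Interval decomposition of M: I[1,3], I[2,2]^3, I[4,5].
HN type (ℓ=4): μ^(1)=11; μ^(2)=3; μ^(3)=1/3; μ^(4)=-5

((0, 0, 0, 0, 1); (0, 0, 0, 1, 0); (1, 1, 1, 0, 0); (0, 3, 0, 0, 0))


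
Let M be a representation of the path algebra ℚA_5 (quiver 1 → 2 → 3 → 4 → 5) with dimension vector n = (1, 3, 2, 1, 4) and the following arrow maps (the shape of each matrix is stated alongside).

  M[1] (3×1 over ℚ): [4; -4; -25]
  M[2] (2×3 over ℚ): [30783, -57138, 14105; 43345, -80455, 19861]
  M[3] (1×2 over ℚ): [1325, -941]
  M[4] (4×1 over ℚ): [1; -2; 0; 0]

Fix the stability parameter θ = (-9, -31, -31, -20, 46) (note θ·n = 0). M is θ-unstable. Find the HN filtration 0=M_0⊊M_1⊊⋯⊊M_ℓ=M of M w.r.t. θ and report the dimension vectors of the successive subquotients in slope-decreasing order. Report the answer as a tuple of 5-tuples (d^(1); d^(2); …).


Via rank(M_{q-1}∘⋯∘M_p): M ≅ I[1,3], I[2,2], I[2,5], I[5,5]^3.
μ_θ-semistable layers: μ^(1)=46; μ^(2)=-20; μ^(3)=-71/3; μ^(4)=-31

((0, 0, 0, 0, 4); (0, 0, 0, 1, 0); (1, 1, 1, 0, 0); (0, 2, 1, 0, 0))


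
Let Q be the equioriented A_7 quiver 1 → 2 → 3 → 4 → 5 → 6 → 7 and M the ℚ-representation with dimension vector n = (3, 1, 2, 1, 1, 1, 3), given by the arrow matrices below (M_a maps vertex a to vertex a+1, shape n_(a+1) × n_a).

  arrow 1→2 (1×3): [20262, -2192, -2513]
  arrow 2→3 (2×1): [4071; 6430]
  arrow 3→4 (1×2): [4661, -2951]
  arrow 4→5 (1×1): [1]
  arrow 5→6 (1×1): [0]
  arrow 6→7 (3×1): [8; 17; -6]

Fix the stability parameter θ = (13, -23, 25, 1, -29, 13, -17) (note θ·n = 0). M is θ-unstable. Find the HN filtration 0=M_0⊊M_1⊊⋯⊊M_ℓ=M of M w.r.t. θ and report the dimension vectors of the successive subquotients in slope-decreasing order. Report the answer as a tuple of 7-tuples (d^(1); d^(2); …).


Barcode: M ≅ I[1,1]^2, I[1,5], I[3,3], I[6,7], I[7,7]^2. HN layers by μ_θ (6 steps, strictly decreasing):
  μ^(1)=25; μ^(2)=13; μ^(3)=-1; μ^(4)=-2; μ^(5)=-5; μ^(6)=-17

((0, 0, 1, 0, 0, 0, 0); (2, 0, 0, 0, 0, 0, 0); (0, 0, 1, 1, 1, 0, 0); (0, 0, 0, 0, 0, 1, 1); (1, 1, 0, 0, 0, 0, 0); (0, 0, 0, 0, 0, 0, 2))


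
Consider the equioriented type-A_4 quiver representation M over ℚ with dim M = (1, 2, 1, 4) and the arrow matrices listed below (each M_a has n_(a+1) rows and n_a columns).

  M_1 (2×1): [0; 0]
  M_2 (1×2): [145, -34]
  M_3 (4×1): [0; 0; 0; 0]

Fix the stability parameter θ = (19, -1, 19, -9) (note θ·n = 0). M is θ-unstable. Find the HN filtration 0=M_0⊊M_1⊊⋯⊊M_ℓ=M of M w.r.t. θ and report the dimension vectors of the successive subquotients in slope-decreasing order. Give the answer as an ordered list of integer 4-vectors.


Interval decomposition of M: I[1,1], I[2,2], I[2,3], I[4,4]^4.
HN type (ℓ=3): μ^(1)=19; μ^(2)=-1; μ^(3)=-9

((1, 0, 1, 0); (0, 2, 0, 0); (0, 0, 0, 4))


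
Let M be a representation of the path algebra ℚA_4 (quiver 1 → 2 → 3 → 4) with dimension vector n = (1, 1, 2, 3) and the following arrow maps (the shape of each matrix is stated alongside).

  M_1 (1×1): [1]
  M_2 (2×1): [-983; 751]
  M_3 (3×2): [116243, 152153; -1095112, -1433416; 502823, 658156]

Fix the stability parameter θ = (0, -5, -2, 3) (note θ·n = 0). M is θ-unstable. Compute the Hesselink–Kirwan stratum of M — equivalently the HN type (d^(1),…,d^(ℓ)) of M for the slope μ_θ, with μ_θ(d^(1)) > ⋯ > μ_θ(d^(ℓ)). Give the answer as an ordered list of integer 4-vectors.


Via rank(M_{q-1}∘⋯∘M_p): M ≅ I[1,4], I[3,4], I[4,4].
μ_θ-semistable layers: μ^(1)=3; μ^(2)=-2; μ^(3)=-5/2

((0, 0, 0, 3); (0, 0, 2, 0); (1, 1, 0, 0))


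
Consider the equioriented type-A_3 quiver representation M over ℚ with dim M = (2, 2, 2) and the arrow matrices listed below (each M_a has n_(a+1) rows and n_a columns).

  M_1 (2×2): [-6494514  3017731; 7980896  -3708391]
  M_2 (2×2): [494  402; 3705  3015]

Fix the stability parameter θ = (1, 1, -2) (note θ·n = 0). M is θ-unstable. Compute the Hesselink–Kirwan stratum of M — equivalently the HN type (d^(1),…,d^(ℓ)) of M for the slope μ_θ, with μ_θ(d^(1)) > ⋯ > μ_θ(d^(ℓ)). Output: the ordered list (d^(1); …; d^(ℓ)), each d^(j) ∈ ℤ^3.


Barcode: M ≅ I[1,2], I[1,3], I[3,3]. HN layers by μ_θ (3 steps, strictly decreasing):
  μ^(1)=1; μ^(2)=0; μ^(3)=-2

((1, 1, 0); (1, 1, 1); (0, 0, 1))


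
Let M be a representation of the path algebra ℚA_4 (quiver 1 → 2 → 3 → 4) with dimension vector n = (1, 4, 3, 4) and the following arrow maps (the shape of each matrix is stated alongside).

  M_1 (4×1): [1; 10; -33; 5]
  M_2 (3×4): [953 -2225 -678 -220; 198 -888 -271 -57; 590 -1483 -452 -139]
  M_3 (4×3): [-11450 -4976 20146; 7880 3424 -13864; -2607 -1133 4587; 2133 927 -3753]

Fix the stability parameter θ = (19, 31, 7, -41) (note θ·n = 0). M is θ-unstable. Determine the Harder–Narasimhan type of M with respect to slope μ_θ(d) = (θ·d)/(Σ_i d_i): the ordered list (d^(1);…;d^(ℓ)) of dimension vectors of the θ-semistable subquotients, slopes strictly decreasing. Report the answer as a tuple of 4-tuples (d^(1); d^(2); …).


Barcode: M ≅ I[1,3], I[2,2], I[2,4]^2, I[4,4]^2. HN layers by μ_θ (4 steps, strictly decreasing):
  μ^(1)=31; μ^(2)=19; μ^(3)=-1; μ^(4)=-41

((0, 1, 0, 0); (1, 1, 1, 0); (0, 2, 2, 2); (0, 0, 0, 2))


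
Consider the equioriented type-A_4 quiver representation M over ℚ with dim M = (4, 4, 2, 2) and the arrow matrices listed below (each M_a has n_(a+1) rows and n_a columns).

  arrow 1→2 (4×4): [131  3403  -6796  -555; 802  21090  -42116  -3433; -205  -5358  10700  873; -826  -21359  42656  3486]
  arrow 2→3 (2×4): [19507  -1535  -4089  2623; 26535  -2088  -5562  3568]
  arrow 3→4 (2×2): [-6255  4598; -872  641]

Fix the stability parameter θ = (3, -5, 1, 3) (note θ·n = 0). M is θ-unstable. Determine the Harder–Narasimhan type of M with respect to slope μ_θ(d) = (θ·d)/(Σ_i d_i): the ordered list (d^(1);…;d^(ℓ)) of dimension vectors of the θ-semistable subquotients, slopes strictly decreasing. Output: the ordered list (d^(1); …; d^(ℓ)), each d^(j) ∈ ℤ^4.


Via rank(M_{q-1}∘⋯∘M_p): M ≅ I[1,1], I[1,2], I[1,4]^2, I[2,2].
μ_θ-semistable layers: μ^(1)=3; μ^(2)=1; μ^(3)=-1; μ^(4)=-5

((1, 0, 0, 2); (0, 0, 2, 0); (3, 3, 0, 0); (0, 1, 0, 0))


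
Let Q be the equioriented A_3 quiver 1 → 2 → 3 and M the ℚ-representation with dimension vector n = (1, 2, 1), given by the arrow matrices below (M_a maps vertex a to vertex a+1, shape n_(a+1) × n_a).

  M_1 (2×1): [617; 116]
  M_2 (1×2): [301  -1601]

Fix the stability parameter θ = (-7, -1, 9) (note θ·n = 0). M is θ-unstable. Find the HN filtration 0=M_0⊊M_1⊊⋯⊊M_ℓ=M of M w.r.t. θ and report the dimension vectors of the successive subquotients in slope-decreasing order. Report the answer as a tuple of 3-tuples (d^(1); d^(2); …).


Via rank(M_{q-1}∘⋯∘M_p): M ≅ I[1,3], I[2,2].
μ_θ-semistable layers: μ^(1)=9; μ^(2)=-1; μ^(3)=-7

((0, 0, 1); (0, 2, 0); (1, 0, 0))


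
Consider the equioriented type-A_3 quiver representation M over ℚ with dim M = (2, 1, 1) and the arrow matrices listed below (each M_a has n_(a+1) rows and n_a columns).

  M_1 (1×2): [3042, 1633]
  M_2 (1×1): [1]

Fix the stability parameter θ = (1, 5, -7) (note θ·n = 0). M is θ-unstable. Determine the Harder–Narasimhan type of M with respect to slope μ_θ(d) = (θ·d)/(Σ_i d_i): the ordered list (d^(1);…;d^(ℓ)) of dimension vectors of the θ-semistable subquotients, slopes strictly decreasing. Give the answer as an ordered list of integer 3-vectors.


Via rank(M_{q-1}∘⋯∘M_p): M ≅ I[1,1], I[1,3].
μ_θ-semistable layers: μ^(1)=1; μ^(2)=-1/3

((1, 0, 0); (1, 1, 1))


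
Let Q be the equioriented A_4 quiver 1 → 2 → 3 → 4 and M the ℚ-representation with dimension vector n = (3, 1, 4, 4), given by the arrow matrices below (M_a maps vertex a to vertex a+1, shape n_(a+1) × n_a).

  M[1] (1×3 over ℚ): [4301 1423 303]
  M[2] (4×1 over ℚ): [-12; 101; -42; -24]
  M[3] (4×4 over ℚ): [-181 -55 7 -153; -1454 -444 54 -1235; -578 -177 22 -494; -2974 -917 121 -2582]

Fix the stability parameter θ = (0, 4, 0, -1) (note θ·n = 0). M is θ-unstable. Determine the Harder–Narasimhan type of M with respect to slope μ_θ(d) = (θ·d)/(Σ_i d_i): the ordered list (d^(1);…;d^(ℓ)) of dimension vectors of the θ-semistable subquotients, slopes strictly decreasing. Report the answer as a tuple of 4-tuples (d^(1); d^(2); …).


Via rank(M_{q-1}∘⋯∘M_p): M ≅ I[1,1]^2, I[1,4], I[3,4]^3.
μ_θ-semistable layers: μ^(1)=1; μ^(2)=0; μ^(3)=-1/2

((0, 1, 1, 1); (3, 0, 0, 0); (0, 0, 3, 3))


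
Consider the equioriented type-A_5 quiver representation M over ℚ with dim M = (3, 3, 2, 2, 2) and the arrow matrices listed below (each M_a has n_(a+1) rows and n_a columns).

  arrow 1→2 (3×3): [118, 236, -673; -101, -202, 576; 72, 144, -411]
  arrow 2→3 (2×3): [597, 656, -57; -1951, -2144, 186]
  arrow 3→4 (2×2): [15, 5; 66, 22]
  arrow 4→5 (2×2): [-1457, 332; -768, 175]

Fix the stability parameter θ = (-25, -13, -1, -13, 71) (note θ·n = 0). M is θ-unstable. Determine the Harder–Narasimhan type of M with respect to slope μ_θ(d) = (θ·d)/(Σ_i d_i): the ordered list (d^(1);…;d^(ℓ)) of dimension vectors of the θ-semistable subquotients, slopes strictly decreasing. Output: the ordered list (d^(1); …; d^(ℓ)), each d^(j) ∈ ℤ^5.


Via rank(M_{q-1}∘⋯∘M_p): M ≅ I[1,1], I[1,3], I[1,5], I[2,2], I[4,5].
μ_θ-semistable layers: μ^(1)=71; μ^(2)=-1; μ^(3)=-7; μ^(4)=-13; μ^(5)=-25

((0, 0, 0, 0, 2); (0, 0, 1, 0, 0); (0, 0, 1, 1, 0); (0, 3, 0, 1, 0); (3, 0, 0, 0, 0))


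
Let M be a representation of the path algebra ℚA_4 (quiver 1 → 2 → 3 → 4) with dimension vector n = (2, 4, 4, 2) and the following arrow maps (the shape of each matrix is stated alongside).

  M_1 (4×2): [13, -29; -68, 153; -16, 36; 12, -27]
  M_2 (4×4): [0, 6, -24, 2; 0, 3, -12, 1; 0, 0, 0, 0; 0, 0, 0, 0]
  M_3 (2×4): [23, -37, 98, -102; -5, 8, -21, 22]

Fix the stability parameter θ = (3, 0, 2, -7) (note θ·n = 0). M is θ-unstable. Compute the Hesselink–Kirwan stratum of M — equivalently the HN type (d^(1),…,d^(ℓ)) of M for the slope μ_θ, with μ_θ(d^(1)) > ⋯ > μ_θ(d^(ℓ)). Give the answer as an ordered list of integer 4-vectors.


Via rank(M_{q-1}∘⋯∘M_p): M ≅ I[1,2]^2, I[2,2], I[2,4], I[3,3]^2, I[3,4].
μ_θ-semistable layers: μ^(1)=2; μ^(2)=3/2; μ^(3)=0; μ^(4)=-5/3; μ^(5)=-5/2

((0, 0, 2, 0); (2, 2, 0, 0); (0, 1, 0, 0); (0, 1, 1, 1); (0, 0, 1, 1))


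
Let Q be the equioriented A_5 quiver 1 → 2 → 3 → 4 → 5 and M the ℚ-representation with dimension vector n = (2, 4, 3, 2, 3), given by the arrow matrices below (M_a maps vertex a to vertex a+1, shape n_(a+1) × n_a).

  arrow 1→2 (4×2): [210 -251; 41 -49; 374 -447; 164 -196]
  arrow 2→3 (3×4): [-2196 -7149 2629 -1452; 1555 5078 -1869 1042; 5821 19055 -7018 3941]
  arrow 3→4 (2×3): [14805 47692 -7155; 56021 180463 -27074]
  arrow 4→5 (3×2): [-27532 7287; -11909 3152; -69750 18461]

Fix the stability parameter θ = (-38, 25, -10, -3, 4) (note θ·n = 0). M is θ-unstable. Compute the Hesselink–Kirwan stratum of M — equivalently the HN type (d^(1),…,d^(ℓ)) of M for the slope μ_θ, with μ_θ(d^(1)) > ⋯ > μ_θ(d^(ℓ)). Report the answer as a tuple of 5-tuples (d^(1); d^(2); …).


Interval decomposition of M: I[1,5]^2, I[2,2], I[2,3], I[5,5].
HN type (ℓ=4): μ^(1)=25; μ^(2)=15/2; μ^(3)=4; μ^(4)=-38

((0, 1, 0, 0, 0); (0, 1, 1, 0, 0); (0, 2, 2, 2, 3); (2, 0, 0, 0, 0))


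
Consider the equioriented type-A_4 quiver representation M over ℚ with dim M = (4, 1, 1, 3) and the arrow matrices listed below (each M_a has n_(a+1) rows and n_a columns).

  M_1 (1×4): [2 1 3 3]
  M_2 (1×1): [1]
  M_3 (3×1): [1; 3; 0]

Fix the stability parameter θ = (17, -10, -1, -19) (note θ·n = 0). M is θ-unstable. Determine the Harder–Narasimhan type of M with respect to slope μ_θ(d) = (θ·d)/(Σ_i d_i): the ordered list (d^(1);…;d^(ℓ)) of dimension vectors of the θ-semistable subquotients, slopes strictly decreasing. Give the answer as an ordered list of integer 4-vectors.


Barcode: M ≅ I[1,1]^3, I[1,4], I[4,4]^2. HN layers by μ_θ (3 steps, strictly decreasing):
  μ^(1)=17; μ^(2)=-13/4; μ^(3)=-19

((3, 0, 0, 0); (1, 1, 1, 1); (0, 0, 0, 2))


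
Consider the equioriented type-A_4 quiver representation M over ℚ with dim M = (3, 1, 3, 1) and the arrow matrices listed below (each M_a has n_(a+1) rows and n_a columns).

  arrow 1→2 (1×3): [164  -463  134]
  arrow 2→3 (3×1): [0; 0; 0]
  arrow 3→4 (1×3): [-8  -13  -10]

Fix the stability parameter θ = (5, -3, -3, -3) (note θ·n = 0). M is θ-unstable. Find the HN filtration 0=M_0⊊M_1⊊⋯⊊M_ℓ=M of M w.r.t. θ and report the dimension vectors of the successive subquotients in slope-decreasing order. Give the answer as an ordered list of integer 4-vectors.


Via rank(M_{q-1}∘⋯∘M_p): M ≅ I[1,1]^2, I[1,2], I[3,3]^2, I[3,4].
μ_θ-semistable layers: μ^(1)=5; μ^(2)=1; μ^(3)=-3

((2, 0, 0, 0); (1, 1, 0, 0); (0, 0, 3, 1))


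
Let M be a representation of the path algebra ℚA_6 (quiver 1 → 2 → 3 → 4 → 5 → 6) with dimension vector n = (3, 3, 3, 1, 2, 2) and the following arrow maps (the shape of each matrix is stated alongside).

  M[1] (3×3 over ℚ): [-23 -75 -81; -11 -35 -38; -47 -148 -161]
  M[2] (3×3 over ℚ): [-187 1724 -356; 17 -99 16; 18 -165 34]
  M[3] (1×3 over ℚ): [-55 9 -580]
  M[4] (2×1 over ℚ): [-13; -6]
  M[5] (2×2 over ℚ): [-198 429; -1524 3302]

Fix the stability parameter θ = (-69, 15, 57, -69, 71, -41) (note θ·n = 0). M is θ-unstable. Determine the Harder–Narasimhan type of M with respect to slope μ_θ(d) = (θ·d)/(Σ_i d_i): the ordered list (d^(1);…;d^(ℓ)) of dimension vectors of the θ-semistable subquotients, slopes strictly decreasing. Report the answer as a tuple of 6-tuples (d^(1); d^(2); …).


Via rank(M_{q-1}∘⋯∘M_p): M ≅ I[1,3]^2, I[1,5], I[5,6], I[6,6].
μ_θ-semistable layers: μ^(1)=71; μ^(2)=57; μ^(3)=15; μ^(4)=1; μ^(5)=-41; μ^(6)=-69

((0, 0, 0, 0, 1, 0); (0, 0, 2, 0, 0, 0); (0, 2, 0, 0, 1, 1); (0, 1, 1, 1, 0, 0); (0, 0, 0, 0, 0, 1); (3, 0, 0, 0, 0, 0))


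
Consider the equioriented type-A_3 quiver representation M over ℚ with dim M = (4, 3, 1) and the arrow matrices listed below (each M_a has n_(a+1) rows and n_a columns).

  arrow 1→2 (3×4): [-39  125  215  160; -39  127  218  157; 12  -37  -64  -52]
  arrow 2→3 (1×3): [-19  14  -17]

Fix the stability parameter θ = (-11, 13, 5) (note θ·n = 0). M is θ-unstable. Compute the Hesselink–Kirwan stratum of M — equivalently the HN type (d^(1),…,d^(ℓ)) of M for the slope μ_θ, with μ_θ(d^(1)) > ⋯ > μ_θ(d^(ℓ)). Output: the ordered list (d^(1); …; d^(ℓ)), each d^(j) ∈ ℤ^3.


Barcode: M ≅ I[1,1], I[1,2]^2, I[1,3]. HN layers by μ_θ (3 steps, strictly decreasing):
  μ^(1)=13; μ^(2)=9; μ^(3)=-11

((0, 2, 0); (0, 1, 1); (4, 0, 0))


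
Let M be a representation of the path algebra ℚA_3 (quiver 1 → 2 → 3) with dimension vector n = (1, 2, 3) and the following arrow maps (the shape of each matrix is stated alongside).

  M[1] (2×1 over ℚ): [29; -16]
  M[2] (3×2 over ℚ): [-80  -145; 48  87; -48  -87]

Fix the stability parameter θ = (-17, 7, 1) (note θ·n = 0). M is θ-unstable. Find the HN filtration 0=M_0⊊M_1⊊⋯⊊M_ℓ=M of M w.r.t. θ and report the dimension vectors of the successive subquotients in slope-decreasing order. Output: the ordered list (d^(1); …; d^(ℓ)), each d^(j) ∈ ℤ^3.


Barcode: M ≅ I[1,2], I[2,3], I[3,3]^2. HN layers by μ_θ (4 steps, strictly decreasing):
  μ^(1)=7; μ^(2)=4; μ^(3)=1; μ^(4)=-17

((0, 1, 0); (0, 1, 1); (0, 0, 2); (1, 0, 0))


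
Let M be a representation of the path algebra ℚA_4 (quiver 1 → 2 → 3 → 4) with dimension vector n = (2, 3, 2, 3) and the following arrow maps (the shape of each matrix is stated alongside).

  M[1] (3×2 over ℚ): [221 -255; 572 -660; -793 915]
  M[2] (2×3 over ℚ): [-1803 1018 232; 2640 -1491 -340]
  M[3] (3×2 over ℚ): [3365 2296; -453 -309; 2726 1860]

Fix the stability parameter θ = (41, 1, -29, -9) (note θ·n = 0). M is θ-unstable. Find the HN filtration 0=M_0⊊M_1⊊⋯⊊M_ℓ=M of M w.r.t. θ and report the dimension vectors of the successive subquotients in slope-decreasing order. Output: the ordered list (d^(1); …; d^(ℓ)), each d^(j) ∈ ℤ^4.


Via rank(M_{q-1}∘⋯∘M_p): M ≅ I[1,1], I[1,4], I[2,2], I[2,4], I[4,4].
μ_θ-semistable layers: μ^(1)=41; μ^(2)=1; μ^(3)=-9; μ^(4)=-14

((1, 0, 0, 0); (1, 2, 1, 1); (0, 0, 0, 2); (0, 1, 1, 0))


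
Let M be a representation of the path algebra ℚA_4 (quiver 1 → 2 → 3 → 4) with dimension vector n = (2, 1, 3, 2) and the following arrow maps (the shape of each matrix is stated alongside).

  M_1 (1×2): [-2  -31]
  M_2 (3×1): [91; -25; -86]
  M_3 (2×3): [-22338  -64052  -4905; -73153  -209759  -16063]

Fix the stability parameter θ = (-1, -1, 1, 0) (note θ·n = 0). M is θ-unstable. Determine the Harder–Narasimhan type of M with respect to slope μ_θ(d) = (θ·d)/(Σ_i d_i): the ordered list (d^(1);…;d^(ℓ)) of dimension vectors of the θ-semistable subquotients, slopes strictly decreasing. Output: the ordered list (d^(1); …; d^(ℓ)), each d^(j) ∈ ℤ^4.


Interval decomposition of M: I[1,1], I[1,4], I[3,3], I[3,4].
HN type (ℓ=3): μ^(1)=1; μ^(2)=1/2; μ^(3)=-1

((0, 0, 1, 0); (0, 0, 2, 2); (2, 1, 0, 0))


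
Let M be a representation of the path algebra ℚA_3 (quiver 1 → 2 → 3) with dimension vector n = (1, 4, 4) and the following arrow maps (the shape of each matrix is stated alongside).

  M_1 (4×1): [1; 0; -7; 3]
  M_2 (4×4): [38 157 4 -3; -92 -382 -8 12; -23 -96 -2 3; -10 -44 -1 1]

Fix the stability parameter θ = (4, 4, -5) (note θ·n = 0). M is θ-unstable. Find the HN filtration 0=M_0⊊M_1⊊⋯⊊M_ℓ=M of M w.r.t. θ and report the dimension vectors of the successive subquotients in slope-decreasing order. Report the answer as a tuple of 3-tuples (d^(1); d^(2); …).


Interval decomposition of M: I[1,3], I[2,3]^3.
HN type (ℓ=2): μ^(1)=1; μ^(2)=-1/2

((1, 1, 1); (0, 3, 3))


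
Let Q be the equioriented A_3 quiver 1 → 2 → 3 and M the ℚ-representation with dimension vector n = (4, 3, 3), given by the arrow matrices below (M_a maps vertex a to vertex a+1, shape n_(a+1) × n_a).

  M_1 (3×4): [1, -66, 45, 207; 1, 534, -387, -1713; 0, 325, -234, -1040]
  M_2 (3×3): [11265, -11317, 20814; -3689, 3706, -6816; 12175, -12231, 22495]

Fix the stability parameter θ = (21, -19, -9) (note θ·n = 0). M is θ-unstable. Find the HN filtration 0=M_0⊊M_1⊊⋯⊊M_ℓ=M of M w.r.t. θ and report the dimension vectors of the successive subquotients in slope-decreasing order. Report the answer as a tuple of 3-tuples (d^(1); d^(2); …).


Barcode: M ≅ I[1,1]^2, I[1,3]^2, I[2,3]. HN layers by μ_θ (4 steps, strictly decreasing):
  μ^(1)=21; μ^(2)=-7/3; μ^(3)=-9; μ^(4)=-19

((2, 0, 0); (2, 2, 2); (0, 0, 1); (0, 1, 0))


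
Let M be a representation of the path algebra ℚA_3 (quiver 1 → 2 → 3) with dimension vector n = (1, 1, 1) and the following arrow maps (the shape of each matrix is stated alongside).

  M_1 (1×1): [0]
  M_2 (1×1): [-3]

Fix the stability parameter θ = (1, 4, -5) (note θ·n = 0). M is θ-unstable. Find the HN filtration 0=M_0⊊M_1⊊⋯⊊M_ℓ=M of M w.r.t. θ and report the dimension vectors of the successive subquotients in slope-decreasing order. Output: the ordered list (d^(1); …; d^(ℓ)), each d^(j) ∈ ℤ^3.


Interval decomposition of M: I[1,1], I[2,3].
HN type (ℓ=2): μ^(1)=1; μ^(2)=-1/2

((1, 0, 0); (0, 1, 1))


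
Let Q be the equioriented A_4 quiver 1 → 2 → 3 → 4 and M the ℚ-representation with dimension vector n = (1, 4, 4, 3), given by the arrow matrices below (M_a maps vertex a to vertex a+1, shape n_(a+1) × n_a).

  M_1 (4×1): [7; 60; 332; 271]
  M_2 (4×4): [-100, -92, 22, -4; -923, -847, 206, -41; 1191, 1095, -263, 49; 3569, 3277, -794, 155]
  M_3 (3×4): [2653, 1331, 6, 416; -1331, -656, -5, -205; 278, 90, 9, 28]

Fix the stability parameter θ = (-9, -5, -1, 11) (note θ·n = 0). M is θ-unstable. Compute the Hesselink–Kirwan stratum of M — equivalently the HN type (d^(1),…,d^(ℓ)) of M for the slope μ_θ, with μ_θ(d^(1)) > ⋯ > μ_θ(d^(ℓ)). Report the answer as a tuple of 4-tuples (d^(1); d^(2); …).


Via rank(M_{q-1}∘⋯∘M_p): M ≅ I[1,2], I[2,2], I[2,4]^2, I[3,3], I[3,4].
μ_θ-semistable layers: μ^(1)=11; μ^(2)=-1; μ^(3)=-5; μ^(4)=-9

((0, 0, 0, 3); (0, 0, 4, 0); (0, 4, 0, 0); (1, 0, 0, 0))


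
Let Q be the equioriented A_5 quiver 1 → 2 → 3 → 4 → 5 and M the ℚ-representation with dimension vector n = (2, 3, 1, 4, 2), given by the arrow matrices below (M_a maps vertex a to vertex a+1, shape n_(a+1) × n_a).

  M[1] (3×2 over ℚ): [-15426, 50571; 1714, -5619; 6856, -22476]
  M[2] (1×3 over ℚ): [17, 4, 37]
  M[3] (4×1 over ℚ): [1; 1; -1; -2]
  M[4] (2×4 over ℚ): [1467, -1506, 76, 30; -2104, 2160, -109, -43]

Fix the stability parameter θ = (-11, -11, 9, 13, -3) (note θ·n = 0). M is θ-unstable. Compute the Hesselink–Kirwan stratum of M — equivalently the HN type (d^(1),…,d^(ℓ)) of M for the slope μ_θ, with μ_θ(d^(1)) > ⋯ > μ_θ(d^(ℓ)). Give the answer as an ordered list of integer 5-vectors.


Interval decomposition of M: I[1,1], I[1,5], I[2,2]^2, I[4,4]^2, I[4,5].
HN type (ℓ=4): μ^(1)=13; μ^(2)=19/3; μ^(3)=5; μ^(4)=-11

((0, 0, 0, 2, 0); (0, 0, 1, 1, 1); (0, 0, 0, 1, 1); (2, 3, 0, 0, 0))


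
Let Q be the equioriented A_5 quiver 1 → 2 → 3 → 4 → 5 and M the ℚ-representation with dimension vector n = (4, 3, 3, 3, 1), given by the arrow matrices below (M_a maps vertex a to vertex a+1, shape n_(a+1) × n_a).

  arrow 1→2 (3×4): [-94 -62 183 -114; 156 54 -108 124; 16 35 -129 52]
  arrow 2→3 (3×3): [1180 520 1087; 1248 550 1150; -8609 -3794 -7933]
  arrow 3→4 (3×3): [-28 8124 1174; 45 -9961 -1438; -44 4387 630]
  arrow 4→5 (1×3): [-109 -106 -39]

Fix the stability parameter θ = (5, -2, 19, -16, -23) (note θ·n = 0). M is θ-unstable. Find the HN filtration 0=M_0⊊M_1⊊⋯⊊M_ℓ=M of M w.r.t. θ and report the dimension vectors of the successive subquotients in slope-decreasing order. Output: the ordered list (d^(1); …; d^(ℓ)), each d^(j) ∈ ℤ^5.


Barcode: M ≅ I[1,1]^2, I[1,4], I[1,5], I[2,4]. HN layers by μ_θ (4 steps, strictly decreasing):
  μ^(1)=5; μ^(2)=3/2; μ^(3)=-2; μ^(4)=-17/5

((2, 0, 0, 0, 0); (1, 1, 2, 2, 0); (0, 1, 0, 0, 0); (1, 1, 1, 1, 1))


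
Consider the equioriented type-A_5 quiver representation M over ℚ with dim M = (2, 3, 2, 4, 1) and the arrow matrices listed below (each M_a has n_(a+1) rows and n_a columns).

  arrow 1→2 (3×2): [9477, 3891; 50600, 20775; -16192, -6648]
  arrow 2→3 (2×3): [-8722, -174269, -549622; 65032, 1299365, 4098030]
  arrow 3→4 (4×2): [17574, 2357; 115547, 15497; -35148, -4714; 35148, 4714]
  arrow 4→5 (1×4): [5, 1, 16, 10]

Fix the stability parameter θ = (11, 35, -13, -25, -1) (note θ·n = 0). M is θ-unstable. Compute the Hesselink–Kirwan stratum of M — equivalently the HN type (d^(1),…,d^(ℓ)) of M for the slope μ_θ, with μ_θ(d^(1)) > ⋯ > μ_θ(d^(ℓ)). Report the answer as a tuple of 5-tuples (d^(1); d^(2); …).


Interval decomposition of M: I[1,4], I[1,5], I[2,2], I[4,4]^2.
HN type (ℓ=4): μ^(1)=35; μ^(2)=2; μ^(3)=7/5; μ^(4)=-25

((0, 1, 0, 0, 0); (1, 1, 1, 1, 0); (1, 1, 1, 1, 1); (0, 0, 0, 2, 0))


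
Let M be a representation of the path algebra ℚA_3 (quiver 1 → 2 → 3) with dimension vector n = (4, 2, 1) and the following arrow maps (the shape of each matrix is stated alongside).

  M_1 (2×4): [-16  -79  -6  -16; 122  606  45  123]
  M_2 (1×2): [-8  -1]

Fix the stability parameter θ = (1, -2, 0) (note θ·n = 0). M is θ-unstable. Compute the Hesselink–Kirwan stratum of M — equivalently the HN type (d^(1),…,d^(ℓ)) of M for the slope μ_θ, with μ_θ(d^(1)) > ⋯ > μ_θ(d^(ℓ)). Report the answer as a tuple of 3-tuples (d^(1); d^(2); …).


Interval decomposition of M: I[1,1]^2, I[1,2], I[1,3].
HN type (ℓ=3): μ^(1)=1; μ^(2)=0; μ^(3)=-1/2

((2, 0, 0); (0, 0, 1); (2, 2, 0))


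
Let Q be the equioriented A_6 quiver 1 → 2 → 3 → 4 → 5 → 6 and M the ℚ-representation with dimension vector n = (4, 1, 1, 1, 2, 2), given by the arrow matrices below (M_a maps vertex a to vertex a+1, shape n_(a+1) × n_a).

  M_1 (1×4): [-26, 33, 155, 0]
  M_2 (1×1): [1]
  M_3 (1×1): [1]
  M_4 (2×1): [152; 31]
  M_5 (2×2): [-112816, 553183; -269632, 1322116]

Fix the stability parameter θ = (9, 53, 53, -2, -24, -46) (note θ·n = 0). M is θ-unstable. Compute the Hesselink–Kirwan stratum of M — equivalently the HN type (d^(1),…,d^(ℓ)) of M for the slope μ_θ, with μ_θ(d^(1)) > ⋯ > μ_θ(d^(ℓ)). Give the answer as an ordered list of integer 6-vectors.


Via rank(M_{q-1}∘⋯∘M_p): M ≅ I[1,1]^3, I[1,6], I[5,5], I[6,6].
μ_θ-semistable layers: μ^(1)=9; μ^(2)=43/6; μ^(3)=-24; μ^(4)=-46

((3, 0, 0, 0, 0, 0); (1, 1, 1, 1, 1, 1); (0, 0, 0, 0, 1, 0); (0, 0, 0, 0, 0, 1))


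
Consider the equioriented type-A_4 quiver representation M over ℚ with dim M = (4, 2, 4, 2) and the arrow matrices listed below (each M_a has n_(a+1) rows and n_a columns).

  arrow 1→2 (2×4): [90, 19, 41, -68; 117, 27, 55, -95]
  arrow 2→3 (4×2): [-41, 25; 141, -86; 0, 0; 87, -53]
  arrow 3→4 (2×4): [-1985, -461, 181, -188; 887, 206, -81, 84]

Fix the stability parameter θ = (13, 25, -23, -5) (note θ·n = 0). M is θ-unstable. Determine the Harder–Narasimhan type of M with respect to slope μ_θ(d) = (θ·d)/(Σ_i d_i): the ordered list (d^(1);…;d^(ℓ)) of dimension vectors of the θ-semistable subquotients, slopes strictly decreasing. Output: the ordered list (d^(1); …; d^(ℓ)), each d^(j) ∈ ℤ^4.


Barcode: M ≅ I[1,1]^2, I[1,4]^2, I[3,3]^2. HN layers by μ_θ (3 steps, strictly decreasing):
  μ^(1)=13; μ^(2)=5/2; μ^(3)=-23

((2, 0, 0, 0); (2, 2, 2, 2); (0, 0, 2, 0))


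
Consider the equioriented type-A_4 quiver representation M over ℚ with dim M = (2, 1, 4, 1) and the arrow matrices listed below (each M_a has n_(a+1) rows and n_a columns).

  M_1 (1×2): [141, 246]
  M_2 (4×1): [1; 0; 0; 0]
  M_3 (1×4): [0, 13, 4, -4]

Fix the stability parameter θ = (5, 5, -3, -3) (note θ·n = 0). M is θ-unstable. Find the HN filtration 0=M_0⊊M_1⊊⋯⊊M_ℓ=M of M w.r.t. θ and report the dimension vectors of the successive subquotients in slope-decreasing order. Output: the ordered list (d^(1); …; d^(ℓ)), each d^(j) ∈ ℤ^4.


Via rank(M_{q-1}∘⋯∘M_p): M ≅ I[1,1], I[1,3], I[3,3]^2, I[3,4].
μ_θ-semistable layers: μ^(1)=5; μ^(2)=7/3; μ^(3)=-3

((1, 0, 0, 0); (1, 1, 1, 0); (0, 0, 3, 1))


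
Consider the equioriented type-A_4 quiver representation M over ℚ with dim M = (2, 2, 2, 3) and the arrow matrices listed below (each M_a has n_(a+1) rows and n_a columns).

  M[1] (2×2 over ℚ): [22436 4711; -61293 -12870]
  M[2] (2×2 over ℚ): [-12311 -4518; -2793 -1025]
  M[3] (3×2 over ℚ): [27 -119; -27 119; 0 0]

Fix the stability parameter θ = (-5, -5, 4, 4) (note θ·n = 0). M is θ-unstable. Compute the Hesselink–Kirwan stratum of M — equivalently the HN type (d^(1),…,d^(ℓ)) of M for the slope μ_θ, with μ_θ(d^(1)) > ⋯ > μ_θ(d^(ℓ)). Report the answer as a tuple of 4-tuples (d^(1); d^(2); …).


Barcode: M ≅ I[1,3], I[1,4], I[4,4]^2. HN layers by μ_θ (2 steps, strictly decreasing):
  μ^(1)=4; μ^(2)=-5

((0, 0, 2, 3); (2, 2, 0, 0))


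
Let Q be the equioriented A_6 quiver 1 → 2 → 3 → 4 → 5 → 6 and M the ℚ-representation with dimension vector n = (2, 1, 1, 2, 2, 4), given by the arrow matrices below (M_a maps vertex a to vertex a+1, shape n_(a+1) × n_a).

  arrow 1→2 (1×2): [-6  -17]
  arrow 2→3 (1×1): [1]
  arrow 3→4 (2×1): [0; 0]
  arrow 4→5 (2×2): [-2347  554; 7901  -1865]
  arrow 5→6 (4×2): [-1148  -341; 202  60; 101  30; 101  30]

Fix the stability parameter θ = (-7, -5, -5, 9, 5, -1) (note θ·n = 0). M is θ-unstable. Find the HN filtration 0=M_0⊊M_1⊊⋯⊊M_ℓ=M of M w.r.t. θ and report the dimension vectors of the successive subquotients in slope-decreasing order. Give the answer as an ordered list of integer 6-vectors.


Interval decomposition of M: I[1,1], I[1,3], I[4,6]^2, I[6,6]^2.
HN type (ℓ=4): μ^(1)=13/3; μ^(2)=-1; μ^(3)=-5; μ^(4)=-7

((0, 0, 0, 2, 2, 2); (0, 0, 0, 0, 0, 2); (0, 1, 1, 0, 0, 0); (2, 0, 0, 0, 0, 0))


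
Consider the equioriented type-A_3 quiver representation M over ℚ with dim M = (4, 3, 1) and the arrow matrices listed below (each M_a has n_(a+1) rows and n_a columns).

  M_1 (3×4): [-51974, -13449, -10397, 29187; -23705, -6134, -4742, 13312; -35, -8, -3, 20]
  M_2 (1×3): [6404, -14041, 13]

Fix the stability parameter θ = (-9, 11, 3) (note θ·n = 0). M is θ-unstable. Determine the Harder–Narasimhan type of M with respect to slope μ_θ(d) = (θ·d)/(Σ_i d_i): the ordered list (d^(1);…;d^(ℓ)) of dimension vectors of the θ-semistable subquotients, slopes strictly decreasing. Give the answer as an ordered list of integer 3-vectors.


Interval decomposition of M: I[1,1], I[1,2]^2, I[1,3].
HN type (ℓ=3): μ^(1)=11; μ^(2)=7; μ^(3)=-9

((0, 2, 0); (0, 1, 1); (4, 0, 0))


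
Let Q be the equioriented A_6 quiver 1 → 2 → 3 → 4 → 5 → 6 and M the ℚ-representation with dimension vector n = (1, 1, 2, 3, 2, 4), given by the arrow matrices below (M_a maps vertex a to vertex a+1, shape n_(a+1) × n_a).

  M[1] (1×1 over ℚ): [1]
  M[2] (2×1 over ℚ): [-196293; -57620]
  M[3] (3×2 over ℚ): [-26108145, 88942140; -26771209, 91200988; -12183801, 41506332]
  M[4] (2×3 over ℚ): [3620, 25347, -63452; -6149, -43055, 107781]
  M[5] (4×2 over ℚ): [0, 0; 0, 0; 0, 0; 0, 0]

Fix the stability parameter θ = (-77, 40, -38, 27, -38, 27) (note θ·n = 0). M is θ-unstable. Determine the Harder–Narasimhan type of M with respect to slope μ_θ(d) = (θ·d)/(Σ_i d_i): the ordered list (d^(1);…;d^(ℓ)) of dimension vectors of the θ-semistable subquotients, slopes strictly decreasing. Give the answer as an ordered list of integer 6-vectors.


Barcode: M ≅ I[1,5], I[3,3], I[4,4], I[4,5], I[6,6]^4. HN layers by μ_θ (5 steps, strictly decreasing):
  μ^(1)=27; μ^(2)=-9/4; μ^(3)=-11/2; μ^(4)=-38; μ^(5)=-77

((0, 0, 0, 1, 0, 4); (0, 1, 1, 1, 1, 0); (0, 0, 0, 1, 1, 0); (0, 0, 1, 0, 0, 0); (1, 0, 0, 0, 0, 0))


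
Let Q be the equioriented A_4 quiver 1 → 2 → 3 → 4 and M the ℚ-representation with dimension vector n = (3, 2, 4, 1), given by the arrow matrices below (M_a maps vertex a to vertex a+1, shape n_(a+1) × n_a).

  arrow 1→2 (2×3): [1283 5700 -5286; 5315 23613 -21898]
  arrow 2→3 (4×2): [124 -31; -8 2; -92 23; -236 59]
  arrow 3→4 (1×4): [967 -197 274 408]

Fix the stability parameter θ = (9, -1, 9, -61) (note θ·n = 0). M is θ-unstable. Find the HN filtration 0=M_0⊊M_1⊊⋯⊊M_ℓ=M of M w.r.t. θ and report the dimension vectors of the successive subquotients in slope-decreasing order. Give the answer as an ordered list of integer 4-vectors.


Via rank(M_{q-1}∘⋯∘M_p): M ≅ I[1,1], I[1,2], I[1,4], I[3,3]^3.
μ_θ-semistable layers: μ^(1)=9; μ^(2)=4; μ^(3)=-11

((1, 0, 3, 0); (1, 1, 0, 0); (1, 1, 1, 1))


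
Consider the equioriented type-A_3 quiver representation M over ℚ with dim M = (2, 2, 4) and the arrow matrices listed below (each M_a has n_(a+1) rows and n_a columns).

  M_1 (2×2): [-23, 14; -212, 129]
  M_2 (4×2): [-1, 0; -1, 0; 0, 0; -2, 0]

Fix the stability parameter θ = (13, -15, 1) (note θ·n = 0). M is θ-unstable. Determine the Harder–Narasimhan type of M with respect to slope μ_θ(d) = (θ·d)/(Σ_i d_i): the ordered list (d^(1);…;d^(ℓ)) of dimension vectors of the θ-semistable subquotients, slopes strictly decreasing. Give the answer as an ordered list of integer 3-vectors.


Interval decomposition of M: I[1,2], I[1,3], I[3,3]^3.
HN type (ℓ=2): μ^(1)=1; μ^(2)=-1

((0, 0, 4); (2, 2, 0))


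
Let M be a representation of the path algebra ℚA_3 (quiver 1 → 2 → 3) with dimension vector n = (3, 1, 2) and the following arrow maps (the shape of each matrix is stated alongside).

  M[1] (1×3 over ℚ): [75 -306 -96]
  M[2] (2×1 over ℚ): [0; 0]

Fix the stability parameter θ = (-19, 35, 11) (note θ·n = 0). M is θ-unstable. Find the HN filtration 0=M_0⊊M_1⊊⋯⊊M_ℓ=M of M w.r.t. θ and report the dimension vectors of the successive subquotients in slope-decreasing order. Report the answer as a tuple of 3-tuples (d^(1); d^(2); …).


Interval decomposition of M: I[1,1]^2, I[1,2], I[3,3]^2.
HN type (ℓ=3): μ^(1)=35; μ^(2)=11; μ^(3)=-19

((0, 1, 0); (0, 0, 2); (3, 0, 0))


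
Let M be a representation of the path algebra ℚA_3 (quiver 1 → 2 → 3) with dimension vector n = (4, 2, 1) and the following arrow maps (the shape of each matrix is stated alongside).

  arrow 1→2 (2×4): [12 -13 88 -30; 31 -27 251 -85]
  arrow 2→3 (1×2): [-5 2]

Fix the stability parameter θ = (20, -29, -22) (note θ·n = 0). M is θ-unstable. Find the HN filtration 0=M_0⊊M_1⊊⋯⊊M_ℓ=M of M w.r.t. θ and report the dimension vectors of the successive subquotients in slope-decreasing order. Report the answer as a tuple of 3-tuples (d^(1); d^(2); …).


Via rank(M_{q-1}∘⋯∘M_p): M ≅ I[1,1]^2, I[1,2], I[1,3].
μ_θ-semistable layers: μ^(1)=20; μ^(2)=-9/2; μ^(3)=-31/3

((2, 0, 0); (1, 1, 0); (1, 1, 1))


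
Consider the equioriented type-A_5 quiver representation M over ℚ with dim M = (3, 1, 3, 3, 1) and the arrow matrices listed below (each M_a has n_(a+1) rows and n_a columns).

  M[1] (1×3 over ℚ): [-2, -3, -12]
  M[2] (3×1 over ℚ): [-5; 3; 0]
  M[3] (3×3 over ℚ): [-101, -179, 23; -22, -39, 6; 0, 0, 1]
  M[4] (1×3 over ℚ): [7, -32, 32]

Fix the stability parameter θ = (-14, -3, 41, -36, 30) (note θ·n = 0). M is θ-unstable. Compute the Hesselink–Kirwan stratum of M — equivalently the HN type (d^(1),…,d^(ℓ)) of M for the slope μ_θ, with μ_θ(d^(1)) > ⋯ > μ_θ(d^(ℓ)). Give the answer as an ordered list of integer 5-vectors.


Interval decomposition of M: I[1,1]^2, I[1,4], I[3,4], I[3,5].
HN type (ℓ=4): μ^(1)=30; μ^(2)=5/2; μ^(3)=-3; μ^(4)=-14

((0, 0, 0, 0, 1); (0, 0, 3, 3, 0); (0, 1, 0, 0, 0); (3, 0, 0, 0, 0))


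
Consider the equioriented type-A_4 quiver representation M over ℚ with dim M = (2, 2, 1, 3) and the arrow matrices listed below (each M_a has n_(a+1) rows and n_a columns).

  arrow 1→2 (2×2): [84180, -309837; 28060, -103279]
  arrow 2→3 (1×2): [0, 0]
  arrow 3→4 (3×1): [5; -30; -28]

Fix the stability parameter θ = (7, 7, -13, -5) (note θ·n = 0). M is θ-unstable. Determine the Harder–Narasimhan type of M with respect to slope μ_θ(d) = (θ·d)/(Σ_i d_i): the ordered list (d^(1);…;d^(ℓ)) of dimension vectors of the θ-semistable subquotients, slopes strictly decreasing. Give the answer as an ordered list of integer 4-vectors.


Via rank(M_{q-1}∘⋯∘M_p): M ≅ I[1,1], I[1,2], I[2,2], I[3,4], I[4,4]^2.
μ_θ-semistable layers: μ^(1)=7; μ^(2)=-5; μ^(3)=-13

((2, 2, 0, 0); (0, 0, 0, 3); (0, 0, 1, 0))


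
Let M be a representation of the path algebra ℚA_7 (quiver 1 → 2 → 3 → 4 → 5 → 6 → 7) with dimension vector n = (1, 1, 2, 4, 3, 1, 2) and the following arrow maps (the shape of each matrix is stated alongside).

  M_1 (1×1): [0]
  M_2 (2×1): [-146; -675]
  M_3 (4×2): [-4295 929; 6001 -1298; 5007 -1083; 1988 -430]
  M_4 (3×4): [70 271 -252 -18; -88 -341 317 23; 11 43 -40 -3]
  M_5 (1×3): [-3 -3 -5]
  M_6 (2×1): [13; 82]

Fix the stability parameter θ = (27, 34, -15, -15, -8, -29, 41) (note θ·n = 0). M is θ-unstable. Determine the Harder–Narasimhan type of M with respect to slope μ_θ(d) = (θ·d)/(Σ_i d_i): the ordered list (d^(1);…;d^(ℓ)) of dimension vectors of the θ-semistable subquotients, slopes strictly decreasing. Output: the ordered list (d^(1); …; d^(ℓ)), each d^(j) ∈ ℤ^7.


Barcode: M ≅ I[1,1], I[2,5], I[3,7], I[4,4], I[4,5], I[7,7]. HN layers by μ_θ (6 steps, strictly decreasing):
  μ^(1)=41; μ^(2)=27; μ^(3)=-1; μ^(4)=-8; μ^(5)=-15; μ^(6)=-67/4

((0, 0, 0, 0, 0, 0, 2); (1, 0, 0, 0, 0, 0, 0); (0, 1, 1, 1, 1, 0, 0); (0, 0, 0, 0, 1, 0, 0); (0, 0, 0, 2, 0, 0, 0); (0, 0, 1, 1, 1, 1, 0))
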